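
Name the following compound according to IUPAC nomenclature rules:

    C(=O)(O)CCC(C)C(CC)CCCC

5-ethyl-4-methylnonanoic acid

The longest carbon chain that includes the –COOH group has 9 carbons, so the parent hydride is nonane.
The highest-priority functional group is a carboxylic acid (terminal –COOH), so the name ends in -oic acid.
Choose the numbering such that the carboxylic acid carbon is C-1 by definition.
That gives an ethyl group at C-5; a methyl group at C-4.
Substituent prefixes are cited in alphabetical order (multiplying prefixes like di-/tri- are ignored for ordering).
Assembling the pieces gives 5-ethyl-4-methylnonanoic acid.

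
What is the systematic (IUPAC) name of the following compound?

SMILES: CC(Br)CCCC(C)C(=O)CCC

9-bromo-5-methyldecan-4-one

The longest chain bearing the carbonyl is 10 carbons long (decane).
A ketone (C=O on an internal carbon) is the principal characteristic group, giving the suffix -one.
Choose the numbering such that numbering from this end puts the carbonyl group at C-4 rather than C-7.
With this numbering: the carbonyl at C-4; a bromo group at C-9; a methyl group at C-5.
Prefixes are listed alphabetically: bromo, methyl.
Putting it together: 9-bromo-5-methyldecan-4-one.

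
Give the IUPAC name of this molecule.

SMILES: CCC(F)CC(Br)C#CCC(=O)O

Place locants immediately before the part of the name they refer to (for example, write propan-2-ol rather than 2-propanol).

5-bromo-7-fluoronon-3-ynoic acid

The longest carbon chain that includes the –COOH group and the multiple bond has 9 carbons, so the parent hydride is nonane.
The principal characteristic group is a carboxylic acid (terminal –COOH), named with the suffix -oic acid.
There is one C≡C triple bond, indicated by the ending -yne.
The numbering direction is chosen so that the carboxylic acid carbon is C-1 by definition.
This places the triple bond between C-3 and C-4; a bromo group at C-5; a fluoro group at C-7.
The substituents are ordered alphabetically, ignoring any di-/tri- multipliers.
Assembling the pieces gives 5-bromo-7-fluoronon-3-ynoic acid.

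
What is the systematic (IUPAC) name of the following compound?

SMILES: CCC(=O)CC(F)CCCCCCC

The longest carbon chain that includes the carbonyl has 12 carbons, so the parent hydride is dodecane.
The principal characteristic group is a ketone (C=O on an internal carbon), named with the suffix -one.
Number the chain so that numbering from this end puts the carbonyl group at C-3 rather than C-10.
That gives the carbonyl at C-3; a fluoro group at C-5.
Putting it together: 5-fluorododecan-3-one.

5-fluorododecan-3-one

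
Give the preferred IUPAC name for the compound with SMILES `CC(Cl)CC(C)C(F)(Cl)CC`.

2,5-dichloro-5-fluoro-4-methylheptane

The parent chain contains 7 carbons (heptane).
Number the chain so that the substituent locant set {2,4,5,5} is lower than {3,3,4,6} at the first point of difference.
With this numbering: chloro groups at C-2 and C-5; a fluoro group at C-5; a methyl group at C-4.
Substituent prefixes are cited in alphabetical order (multiplying prefixes like di-/tri- are ignored for ordering).
Putting it together: 2,5-dichloro-5-fluoro-4-methylheptane.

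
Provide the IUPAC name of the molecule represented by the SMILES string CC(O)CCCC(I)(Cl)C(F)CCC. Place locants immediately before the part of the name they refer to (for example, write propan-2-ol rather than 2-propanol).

6-chloro-7-fluoro-6-iododecan-2-ol

The longest chain bearing the –OH group is 10 carbons long (decane).
The principal characteristic group is an alcohol (–OH), named with the suffix -ol.
Number the chain so that numbering from this end puts the hydroxyl group at C-2 rather than C-9.
That gives the hydroxyl at C-2; a chloro group at C-6; a fluoro group at C-7; an iodo group at C-6.
The substituents are ordered alphabetically, ignoring any di-/tri- multipliers.
The name is 6-chloro-7-fluoro-6-iododecan-2-ol.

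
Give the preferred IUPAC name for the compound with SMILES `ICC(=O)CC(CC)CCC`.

Counting along the main chain through the carbonyl gives 7 carbons: the parent is heptane.
The highest-priority functional group is a ketone (C=O on an internal carbon), so the name ends in -one.
Choose the numbering such that numbering from this end puts the carbonyl group at C-2 rather than C-6.
That gives the carbonyl at C-2; an ethyl group at C-4; an iodo group at C-1.
Prefixes are listed alphabetically: ethyl, iodo.
Assembling the pieces gives 4-ethyl-1-iodoheptan-2-one.

4-ethyl-1-iodoheptan-2-one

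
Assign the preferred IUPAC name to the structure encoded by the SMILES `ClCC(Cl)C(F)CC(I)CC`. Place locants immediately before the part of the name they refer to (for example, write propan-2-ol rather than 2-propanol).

1,2-dichloro-3-fluoro-5-iodoheptane

The longest continuous carbon chain has 7 atoms, so the parent hydride is heptane.
Number the chain so that the substituent locant set {1,2,3,5} is lower than {3,5,6,7} at the first point of difference.
This places chloro groups at C-1 and C-2; a fluoro group at C-3; an iodo group at C-5.
Prefixes are listed alphabetically: chloro, fluoro, iodo.
Assembling the pieces gives 1,2-dichloro-3-fluoro-5-iodoheptane.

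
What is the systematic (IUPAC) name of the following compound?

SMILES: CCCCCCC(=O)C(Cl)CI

2-chloro-1-iodononan-3-one

The longest chain bearing the carbonyl is 9 carbons long (nonane).
The principal characteristic group is a ketone (C=O on an internal carbon), named with the suffix -one.
Choose the numbering such that numbering from this end puts the carbonyl group at C-3 rather than C-7.
With this numbering: the carbonyl at C-3; a chloro group at C-2; an iodo group at C-1.
Prefixes are listed alphabetically: chloro, iodo.
Assembling the pieces gives 2-chloro-1-iodononan-3-one.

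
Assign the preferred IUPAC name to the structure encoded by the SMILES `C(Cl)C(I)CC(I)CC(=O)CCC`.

Counting along the main chain through the carbonyl gives 9 carbons: the parent is nonane.
A ketone (C=O on an internal carbon) is the principal characteristic group, giving the suffix -one.
Number the chain so that numbering from this end puts the carbonyl group at C-4 rather than C-6.
With this numbering: the carbonyl at C-4; a chloro group at C-9; iodo groups at C-6 and C-8.
The substituents are ordered alphabetically, ignoring any di-/tri- multipliers.
The name is 9-chloro-6,8-diiodononan-4-one.

9-chloro-6,8-diiodononan-4-one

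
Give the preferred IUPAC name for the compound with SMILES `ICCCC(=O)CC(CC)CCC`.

Counting along the main chain through the carbonyl gives 9 carbons: the parent is nonane.
The highest-priority functional group is a ketone (C=O on an internal carbon), so the name ends in -one.
Choose the numbering such that numbering from this end puts the carbonyl group at C-4 rather than C-6.
With this numbering: the carbonyl at C-4; an ethyl group at C-6; an iodo group at C-1.
The substituents are ordered alphabetically, ignoring any di-/tri- multipliers.
Assembling the pieces gives 6-ethyl-1-iodononan-4-one.

6-ethyl-1-iodononan-4-one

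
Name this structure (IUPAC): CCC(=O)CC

The longest carbon chain that includes the carbonyl has 5 carbons, so the parent hydride is pentane.
The highest-priority functional group is a ketone (C=O on an internal carbon), so the name ends in -one.
Both numbering directions give the same locant set; either may be used.
That gives the carbonyl at C-3.
Assembling the pieces gives pentan-3-one.

pentan-3-one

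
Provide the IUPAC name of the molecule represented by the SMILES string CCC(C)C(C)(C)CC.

The longest carbon chain is 6 atoms: the parent is hexane.
Choose the numbering such that the substituent locant set {3,3,4} is lower than {3,4,4} at the first point of difference.
With this numbering: methyl groups at C-3 (×2) and C-4.
The name is 3,3,4-trimethylhexane.

3,3,4-trimethylhexane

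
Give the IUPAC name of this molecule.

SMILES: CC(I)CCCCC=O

6-iodoheptanal

The longest chain bearing the –CHO group is 7 carbons long (heptane).
An aldehyde (terminal –CHO) is the principal characteristic group, giving the suffix -al.
Choose the numbering such that the aldehyde carbon is C-1 by definition.
That gives an iodo group at C-6.
Putting it together: 6-iodoheptanal.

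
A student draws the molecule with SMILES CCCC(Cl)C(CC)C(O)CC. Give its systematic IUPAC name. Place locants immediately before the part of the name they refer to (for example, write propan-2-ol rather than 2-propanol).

5-chloro-4-ethyloctan-3-ol

Counting along the main chain through the –OH group gives 8 carbons: the parent is octane.
The principal characteristic group is an alcohol (–OH), named with the suffix -ol.
The numbering direction is chosen so that numbering from this end puts the hydroxyl group at C-3 rather than C-6.
That gives the hydroxyl at C-3; a chloro group at C-5; an ethyl group at C-4.
Prefixes are listed alphabetically: chloro, ethyl.
Assembling the pieces gives 5-chloro-4-ethyloctan-3-ol.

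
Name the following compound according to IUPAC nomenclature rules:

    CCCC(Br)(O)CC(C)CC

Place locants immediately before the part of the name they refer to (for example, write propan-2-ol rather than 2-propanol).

The longest chain bearing the –OH group is 8 carbons long (octane).
The principal characteristic group is an alcohol (–OH), named with the suffix -ol.
The numbering direction is chosen so that numbering from this end puts the hydroxyl group at C-4 rather than C-5.
That gives the hydroxyl at C-4; a bromo group at C-4; a methyl group at C-6.
The substituents are ordered alphabetically, ignoring any di-/tri- multipliers.
The name is 4-bromo-6-methyloctan-4-ol.

4-bromo-6-methyloctan-4-ol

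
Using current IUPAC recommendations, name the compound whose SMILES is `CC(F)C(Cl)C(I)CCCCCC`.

The parent chain contains 10 carbons (decane).
The numbering direction is chosen so that the substituent locant set {2,3,4} is lower than {7,8,9} at the first point of difference.
That gives a chloro group at C-3; a fluoro group at C-2; an iodo group at C-4.
Substituent prefixes are cited in alphabetical order (multiplying prefixes like di-/tri- are ignored for ordering).
The name is 3-chloro-2-fluoro-4-iododecane.

3-chloro-2-fluoro-4-iododecane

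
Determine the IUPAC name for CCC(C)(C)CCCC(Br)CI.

The longest continuous carbon chain has 8 atoms, so the parent hydride is octane.
Number the chain so that the substituent locant set {1,2,6,6} is lower than {3,3,7,8} at the first point of difference.
This places a bromo group at C-2; an iodo group at C-1; two methyl groups at C-6.
The substituents are ordered alphabetically, ignoring any di-/tri- multipliers.
Putting it together: 2-bromo-1-iodo-6,6-dimethyloctane.

2-bromo-1-iodo-6,6-dimethyloctane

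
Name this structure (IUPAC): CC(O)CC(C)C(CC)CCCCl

The longest chain bearing the –OH group is 8 carbons long (octane).
The highest-priority functional group is an alcohol (–OH), so the name ends in -ol.
The numbering direction is chosen so that numbering from this end puts the hydroxyl group at C-2 rather than C-7.
That gives the hydroxyl at C-2; a chloro group at C-8; an ethyl group at C-5; a methyl group at C-4.
Substituent prefixes are cited in alphabetical order (multiplying prefixes like di-/tri- are ignored for ordering).
Putting it together: 8-chloro-5-ethyl-4-methyloctan-2-ol.

8-chloro-5-ethyl-4-methyloctan-2-ol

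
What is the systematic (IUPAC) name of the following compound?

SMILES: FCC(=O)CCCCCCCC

Counting along the main chain through the carbonyl gives 10 carbons: the parent is decane.
The highest-priority functional group is a ketone (C=O on an internal carbon), so the name ends in -one.
Choose the numbering such that numbering from this end puts the carbonyl group at C-2 rather than C-9.
This places the carbonyl at C-2; a fluoro group at C-1.
Assembling the pieces gives 1-fluorodecan-2-one.

1-fluorodecan-2-one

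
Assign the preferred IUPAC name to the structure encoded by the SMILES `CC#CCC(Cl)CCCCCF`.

5-chloro-10-fluorodec-2-yne

Counting along the main chain through the multiple bond gives 10 carbons: the parent is decane.
A C≡C triple bond in the chain gives the infix -yne-.
Number the chain so that numbering from this end puts the triple bond at C-2 rather than C-8.
This places the triple bond between C-2 and C-3; a chloro group at C-5; a fluoro group at C-10.
Substituent prefixes are cited in alphabetical order (multiplying prefixes like di-/tri- are ignored for ordering).
Assembling the pieces gives 5-chloro-10-fluorodec-2-yne.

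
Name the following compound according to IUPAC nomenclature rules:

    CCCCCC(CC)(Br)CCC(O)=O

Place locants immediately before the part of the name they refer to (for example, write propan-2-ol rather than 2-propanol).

4-bromo-4-ethylnonanoic acid

Counting along the main chain through the –COOH group gives 9 carbons: the parent is nonane.
The principal characteristic group is a carboxylic acid (terminal –COOH), named with the suffix -oic acid.
Choose the numbering such that the carboxylic acid carbon is C-1 by definition.
This places a bromo group at C-4; an ethyl group at C-4.
Prefixes are listed alphabetically: bromo, ethyl.
Assembling the pieces gives 4-bromo-4-ethylnonanoic acid.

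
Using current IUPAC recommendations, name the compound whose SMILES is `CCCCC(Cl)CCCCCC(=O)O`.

7-chloroundecanoic acid

The longest chain bearing the –COOH group is 11 carbons long (undecane).
The principal characteristic group is a carboxylic acid (terminal –COOH), named with the suffix -oic acid.
Choose the numbering such that the carboxylic acid carbon is C-1 by definition.
This places a chloro group at C-7.
Assembling the pieces gives 7-chloroundecanoic acid.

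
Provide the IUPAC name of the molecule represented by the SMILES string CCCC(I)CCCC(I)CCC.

The longest continuous carbon chain has 11 atoms, so the parent hydride is undecane.
Numbering from either end gives identical locants here.
With this numbering: iodo groups at C-4 and C-8.
Putting it together: 4,8-diiodoundecane.

4,8-diiodoundecane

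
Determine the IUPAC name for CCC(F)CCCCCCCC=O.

9-fluoroundecanal

The longest chain bearing the –CHO group is 11 carbons long (undecane).
The highest-priority functional group is an aldehyde (terminal –CHO), so the name ends in -al.
Choose the numbering such that the aldehyde carbon is C-1 by definition.
That gives a fluoro group at C-9.
Assembling the pieces gives 9-fluoroundecanal.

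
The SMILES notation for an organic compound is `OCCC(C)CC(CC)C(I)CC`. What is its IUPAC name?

Counting along the main chain through the –OH group gives 8 carbons: the parent is octane.
The principal characteristic group is an alcohol (–OH), named with the suffix -ol.
The numbering direction is chosen so that numbering from this end puts the hydroxyl group at C-1 rather than C-8.
This places the hydroxyl at C-1; an ethyl group at C-5; an iodo group at C-6; a methyl group at C-3.
The substituents are ordered alphabetically, ignoring any di-/tri- multipliers.
The name is 5-ethyl-6-iodo-3-methyloctan-1-ol.

5-ethyl-6-iodo-3-methyloctan-1-ol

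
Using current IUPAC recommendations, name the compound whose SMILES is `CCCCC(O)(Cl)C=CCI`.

The longest carbon chain that includes the –OH group and the multiple bond has 8 carbons, so the parent hydride is octane.
The principal characteristic group is an alcohol (–OH), named with the suffix -ol.
The chain contains a C=C double bond, so the unsaturation ending is -ene.
The numbering direction is chosen so that numbering from this end puts the hydroxyl group at C-4 rather than C-5.
That gives the hydroxyl at C-4; the double bond between C-2 and C-3; a chloro group at C-4; an iodo group at C-1.
Prefixes are listed alphabetically: chloro, iodo.
Assembling the pieces gives 4-chloro-1-iodooct-2-en-4-ol.

4-chloro-1-iodooct-2-en-4-ol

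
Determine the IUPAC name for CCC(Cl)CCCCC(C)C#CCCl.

1,9-dichloro-4-methylundec-2-yne

The longest carbon chain that includes the multiple bond has 11 carbons, so the parent hydride is undecane.
The chain contains a C≡C triple bond, so the unsaturation ending is -yne.
Choose the numbering such that numbering from this end puts the triple bond at C-2 rather than C-9.
With this numbering: the triple bond between C-2 and C-3; chloro groups at C-1 and C-9; a methyl group at C-4.
Prefixes are listed alphabetically: chloro, methyl.
Putting it together: 1,9-dichloro-4-methylundec-2-yne.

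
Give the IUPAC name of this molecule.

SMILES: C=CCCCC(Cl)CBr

The longest carbon chain that includes the multiple bond has 7 carbons, so the parent hydride is heptane.
A C=C double bond in the chain gives the infix -ene-.
The numbering direction is chosen so that numbering from this end puts the double bond at C-1 rather than C-6.
With this numbering: the double bond between C-1 and C-2; a bromo group at C-7; a chloro group at C-6.
Substituent prefixes are cited in alphabetical order (multiplying prefixes like di-/tri- are ignored for ordering).
Putting it together: 7-bromo-6-chlorohept-1-ene.

7-bromo-6-chlorohept-1-ene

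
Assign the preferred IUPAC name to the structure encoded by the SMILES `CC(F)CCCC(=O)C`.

6-fluoroheptan-2-one

The longest chain bearing the carbonyl is 7 carbons long (heptane).
The principal characteristic group is a ketone (C=O on an internal carbon), named with the suffix -one.
Choose the numbering such that numbering from this end puts the carbonyl group at C-2 rather than C-6.
That gives the carbonyl at C-2; a fluoro group at C-6.
Putting it together: 6-fluoroheptan-2-one.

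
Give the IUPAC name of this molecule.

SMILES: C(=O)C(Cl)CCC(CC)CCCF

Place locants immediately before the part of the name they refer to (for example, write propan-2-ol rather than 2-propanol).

2-chloro-5-ethyl-8-fluorooctanal

The longest chain bearing the –CHO group is 8 carbons long (octane).
The principal characteristic group is an aldehyde (terminal –CHO), named with the suffix -al.
Number the chain so that the aldehyde carbon is C-1 by definition.
With this numbering: a chloro group at C-2; an ethyl group at C-5; a fluoro group at C-8.
Prefixes are listed alphabetically: chloro, ethyl, fluoro.
The name is 2-chloro-5-ethyl-8-fluorooctanal.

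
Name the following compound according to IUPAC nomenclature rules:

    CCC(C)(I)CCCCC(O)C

7-iodo-7-methylnonan-2-ol

Counting along the main chain through the –OH group gives 9 carbons: the parent is nonane.
The highest-priority functional group is an alcohol (–OH), so the name ends in -ol.
Number the chain so that numbering from this end puts the hydroxyl group at C-2 rather than C-8.
With this numbering: the hydroxyl at C-2; an iodo group at C-7; a methyl group at C-7.
Prefixes are listed alphabetically: iodo, methyl.
The name is 7-iodo-7-methylnonan-2-ol.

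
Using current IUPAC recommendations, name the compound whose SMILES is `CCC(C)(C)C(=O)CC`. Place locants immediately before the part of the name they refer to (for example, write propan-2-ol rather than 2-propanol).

4,4-dimethylhexan-3-one

Counting along the main chain through the carbonyl gives 6 carbons: the parent is hexane.
The highest-priority functional group is a ketone (C=O on an internal carbon), so the name ends in -one.
Number the chain so that numbering from this end puts the carbonyl group at C-3 rather than C-4.
This places the carbonyl at C-3; two methyl groups at C-4.
Putting it together: 4,4-dimethylhexan-3-one.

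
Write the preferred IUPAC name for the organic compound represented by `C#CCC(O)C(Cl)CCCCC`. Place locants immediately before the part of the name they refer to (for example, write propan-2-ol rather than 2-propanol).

5-chlorodec-1-yn-4-ol

The longest chain bearing the –OH group and the multiple bond is 10 carbons long (decane).
The highest-priority functional group is an alcohol (–OH), so the name ends in -ol.
There is one C≡C triple bond, indicated by the ending -yne.
Number the chain so that numbering from this end puts the hydroxyl group at C-4 rather than C-7.
That gives the hydroxyl at C-4; the triple bond between C-1 and C-2; a chloro group at C-5.
Assembling the pieces gives 5-chlorodec-1-yn-4-ol.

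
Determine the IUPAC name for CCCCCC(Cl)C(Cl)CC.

The parent chain contains 9 carbons (nonane).
The numbering direction is chosen so that the substituent locant set {3,4} is lower than {6,7} at the first point of difference.
With this numbering: chloro groups at C-3 and C-4.
Putting it together: 3,4-dichlorononane.

3,4-dichlorononane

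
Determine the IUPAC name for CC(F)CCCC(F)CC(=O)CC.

Counting along the main chain through the carbonyl gives 10 carbons: the parent is decane.
A ketone (C=O on an internal carbon) is the principal characteristic group, giving the suffix -one.
The numbering direction is chosen so that numbering from this end puts the carbonyl group at C-3 rather than C-8.
This places the carbonyl at C-3; fluoro groups at C-5 and C-9.
Putting it together: 5,9-difluorodecan-3-one.

5,9-difluorodecan-3-one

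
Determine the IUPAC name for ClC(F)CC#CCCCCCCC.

The longest chain bearing the multiple bond is 11 carbons long (undecane).
A C≡C triple bond in the chain gives the infix -yne-.
Choose the numbering such that numbering from this end puts the triple bond at C-3 rather than C-8.
With this numbering: the triple bond between C-3 and C-4; a chloro group at C-1; a fluoro group at C-1.
Substituent prefixes are cited in alphabetical order (multiplying prefixes like di-/tri- are ignored for ordering).
The name is 1-chloro-1-fluoroundec-3-yne.

1-chloro-1-fluoroundec-3-yne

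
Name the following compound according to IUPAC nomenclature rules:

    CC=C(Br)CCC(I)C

3-bromo-6-iodohept-2-ene

Counting along the main chain through the multiple bond gives 7 carbons: the parent is heptane.
There is one C=C double bond, indicated by the ending -ene.
The numbering direction is chosen so that numbering from this end puts the double bond at C-2 rather than C-5.
With this numbering: the double bond between C-2 and C-3; a bromo group at C-3; an iodo group at C-6.
Substituent prefixes are cited in alphabetical order (multiplying prefixes like di-/tri- are ignored for ordering).
Assembling the pieces gives 3-bromo-6-iodohept-2-ene.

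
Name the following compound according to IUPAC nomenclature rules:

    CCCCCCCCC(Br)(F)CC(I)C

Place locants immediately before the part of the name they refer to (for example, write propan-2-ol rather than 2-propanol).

The longest carbon chain is 12 atoms: the parent is dodecane.
Choose the numbering such that the substituent locant set {2,4,4} is lower than {9,9,11} at the first point of difference.
With this numbering: a bromo group at C-4; a fluoro group at C-4; an iodo group at C-2.
The substituents are ordered alphabetically, ignoring any di-/tri- multipliers.
Putting it together: 4-bromo-4-fluoro-2-iodododecane.

4-bromo-4-fluoro-2-iodododecane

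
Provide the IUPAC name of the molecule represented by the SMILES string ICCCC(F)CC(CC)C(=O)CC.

4-ethyl-6-fluoro-9-iodononan-3-one

Counting along the main chain through the carbonyl gives 9 carbons: the parent is nonane.
The highest-priority functional group is a ketone (C=O on an internal carbon), so the name ends in -one.
Number the chain so that numbering from this end puts the carbonyl group at C-3 rather than C-7.
This places the carbonyl at C-3; an ethyl group at C-4; a fluoro group at C-6; an iodo group at C-9.
The substituents are ordered alphabetically, ignoring any di-/tri- multipliers.
Putting it together: 4-ethyl-6-fluoro-9-iodononan-3-one.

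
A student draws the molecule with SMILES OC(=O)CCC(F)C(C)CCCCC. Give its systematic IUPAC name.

4-fluoro-5-methyldecanoic acid

The longest carbon chain that includes the –COOH group has 10 carbons, so the parent hydride is decane.
A carboxylic acid (terminal –COOH) is the principal characteristic group, giving the suffix -oic acid.
Choose the numbering such that the carboxylic acid carbon is C-1 by definition.
With this numbering: a fluoro group at C-4; a methyl group at C-5.
Substituent prefixes are cited in alphabetical order (multiplying prefixes like di-/tri- are ignored for ordering).
The name is 4-fluoro-5-methyldecanoic acid.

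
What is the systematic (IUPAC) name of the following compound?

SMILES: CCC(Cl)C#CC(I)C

The longest carbon chain that includes the multiple bond has 7 carbons, so the parent hydride is heptane.
The chain contains a C≡C triple bond, so the unsaturation ending is -yne.
The numbering direction is chosen so that numbering from this end puts the triple bond at C-3 rather than C-4.
That gives the triple bond between C-3 and C-4; a chloro group at C-5; an iodo group at C-2.
Substituent prefixes are cited in alphabetical order (multiplying prefixes like di-/tri- are ignored for ordering).
Assembling the pieces gives 5-chloro-2-iodohept-3-yne.

5-chloro-2-iodohept-3-yne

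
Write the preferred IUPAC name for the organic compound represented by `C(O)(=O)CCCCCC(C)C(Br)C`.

The longest chain bearing the –COOH group is 9 carbons long (nonane).
The highest-priority functional group is a carboxylic acid (terminal –COOH), so the name ends in -oic acid.
The numbering direction is chosen so that the carboxylic acid carbon is C-1 by definition.
That gives a bromo group at C-8; a methyl group at C-7.
Prefixes are listed alphabetically: bromo, methyl.
Putting it together: 8-bromo-7-methylnonanoic acid.

8-bromo-7-methylnonanoic acid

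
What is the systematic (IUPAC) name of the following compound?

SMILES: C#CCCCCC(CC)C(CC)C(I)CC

7,8-diethyl-9-iodoundec-1-yne

Counting along the main chain through the multiple bond gives 11 carbons: the parent is undecane.
A C≡C triple bond in the chain gives the infix -yne-.
The numbering direction is chosen so that numbering from this end puts the triple bond at C-1 rather than C-10.
This places the triple bond between C-1 and C-2; ethyl groups at C-7 and C-8; an iodo group at C-9.
Prefixes are listed alphabetically: ethyl, iodo.
The name is 7,8-diethyl-9-iodoundec-1-yne.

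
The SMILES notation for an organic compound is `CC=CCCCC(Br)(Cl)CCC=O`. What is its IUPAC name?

Counting along the main chain through the –CHO group and the multiple bond gives 10 carbons: the parent is decane.
An aldehyde (terminal –CHO) is the principal characteristic group, giving the suffix -al.
The chain contains a C=C double bond, so the unsaturation ending is -ene.
The numbering direction is chosen so that the aldehyde carbon is C-1 by definition.
That gives the double bond between C-8 and C-9; a bromo group at C-4; a chloro group at C-4.
Prefixes are listed alphabetically: bromo, chloro.
Putting it together: 4-bromo-4-chlorodec-8-enal.

4-bromo-4-chlorodec-8-enal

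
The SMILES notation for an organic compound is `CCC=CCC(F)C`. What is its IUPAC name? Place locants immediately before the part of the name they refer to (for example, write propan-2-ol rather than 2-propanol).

The longest carbon chain that includes the multiple bond has 7 carbons, so the parent hydride is heptane.
There is one C=C double bond, indicated by the ending -ene.
The numbering direction is chosen so that numbering from this end puts the double bond at C-3 rather than C-4.
With this numbering: the double bond between C-3 and C-4; a fluoro group at C-6.
The name is 6-fluorohept-3-ene.

6-fluorohept-3-ene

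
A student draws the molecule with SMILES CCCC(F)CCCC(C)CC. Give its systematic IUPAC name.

The longest carbon chain is 10 atoms: the parent is decane.
Number the chain so that the substituent locant set {3,7} is lower than {4,8} at the first point of difference.
This places a fluoro group at C-7; a methyl group at C-3.
Prefixes are listed alphabetically: fluoro, methyl.
Putting it together: 7-fluoro-3-methyldecane.

7-fluoro-3-methyldecane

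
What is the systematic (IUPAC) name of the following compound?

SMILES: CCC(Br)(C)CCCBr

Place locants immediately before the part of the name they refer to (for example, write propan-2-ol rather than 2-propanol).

The longest carbon chain is 6 atoms: the parent is hexane.
Number the chain so that the substituent locant set {1,4,4} is lower than {3,3,6} at the first point of difference.
With this numbering: bromo groups at C-1 and C-4; a methyl group at C-4.
The substituents are ordered alphabetically, ignoring any di-/tri- multipliers.
Assembling the pieces gives 1,4-dibromo-4-methylhexane.

1,4-dibromo-4-methylhexane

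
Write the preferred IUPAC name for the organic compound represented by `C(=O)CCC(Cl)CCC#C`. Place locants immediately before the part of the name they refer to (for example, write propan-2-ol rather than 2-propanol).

4-chlorooct-7-ynal

The longest chain bearing the –CHO group and the multiple bond is 8 carbons long (octane).
The highest-priority functional group is an aldehyde (terminal –CHO), so the name ends in -al.
A C≡C triple bond in the chain gives the infix -yne-.
Number the chain so that the aldehyde carbon is C-1 by definition.
This places the triple bond between C-7 and C-8; a chloro group at C-4.
The name is 4-chlorooct-7-ynal.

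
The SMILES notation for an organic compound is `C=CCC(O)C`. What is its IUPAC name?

pent-4-en-2-ol

The longest carbon chain that includes the –OH group and the multiple bond has 5 carbons, so the parent hydride is pentane.
The highest-priority functional group is an alcohol (–OH), so the name ends in -ol.
The chain contains a C=C double bond, so the unsaturation ending is -ene.
The numbering direction is chosen so that numbering from this end puts the hydroxyl group at C-2 rather than C-4.
With this numbering: the hydroxyl at C-2; the double bond between C-4 and C-5.
The name is pent-4-en-2-ol.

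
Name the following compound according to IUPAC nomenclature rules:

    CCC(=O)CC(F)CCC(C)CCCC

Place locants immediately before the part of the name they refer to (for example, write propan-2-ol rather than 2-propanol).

The longest carbon chain that includes the carbonyl has 12 carbons, so the parent hydride is dodecane.
The highest-priority functional group is a ketone (C=O on an internal carbon), so the name ends in -one.
Choose the numbering such that numbering from this end puts the carbonyl group at C-3 rather than C-10.
This places the carbonyl at C-3; a fluoro group at C-5; a methyl group at C-8.
The substituents are ordered alphabetically, ignoring any di-/tri- multipliers.
The name is 5-fluoro-8-methyldodecan-3-one.

5-fluoro-8-methyldodecan-3-one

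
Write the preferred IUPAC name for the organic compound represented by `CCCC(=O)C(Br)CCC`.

5-bromooctan-4-one

The longest chain bearing the carbonyl is 8 carbons long (octane).
The highest-priority functional group is a ketone (C=O on an internal carbon), so the name ends in -one.
Choose the numbering such that numbering from this end puts the carbonyl group at C-4 rather than C-5.
With this numbering: the carbonyl at C-4; a bromo group at C-5.
Assembling the pieces gives 5-bromooctan-4-one.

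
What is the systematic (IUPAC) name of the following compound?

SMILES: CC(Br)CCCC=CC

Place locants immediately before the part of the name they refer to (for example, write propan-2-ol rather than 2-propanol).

Counting along the main chain through the multiple bond gives 8 carbons: the parent is octane.
A C=C double bond in the chain gives the infix -ene-.
Choose the numbering such that numbering from this end puts the double bond at C-2 rather than C-6.
That gives the double bond between C-2 and C-3; a bromo group at C-7.
Assembling the pieces gives 7-bromooct-2-ene.

7-bromooct-2-ene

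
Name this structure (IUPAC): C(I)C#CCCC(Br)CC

The longest carbon chain that includes the multiple bond has 8 carbons, so the parent hydride is octane.
There is one C≡C triple bond, indicated by the ending -yne.
The numbering direction is chosen so that numbering from this end puts the triple bond at C-2 rather than C-6.
That gives the triple bond between C-2 and C-3; a bromo group at C-6; an iodo group at C-1.
Substituent prefixes are cited in alphabetical order (multiplying prefixes like di-/tri- are ignored for ordering).
Assembling the pieces gives 6-bromo-1-iodooct-2-yne.

6-bromo-1-iodooct-2-yne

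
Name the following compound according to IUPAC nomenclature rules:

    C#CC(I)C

Counting along the main chain through the multiple bond gives 4 carbons: the parent is butane.
A C≡C triple bond in the chain gives the infix -yne-.
The numbering direction is chosen so that numbering from this end puts the triple bond at C-1 rather than C-3.
This places the triple bond between C-1 and C-2; an iodo group at C-3.
Putting it together: 3-iodobut-1-yne.

3-iodobut-1-yne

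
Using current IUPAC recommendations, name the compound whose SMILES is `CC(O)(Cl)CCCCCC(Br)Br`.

8,8-dibromo-2-chlorooctan-2-ol

The longest carbon chain that includes the –OH group has 8 carbons, so the parent hydride is octane.
An alcohol (–OH) is the principal characteristic group, giving the suffix -ol.
Number the chain so that numbering from this end puts the hydroxyl group at C-2 rather than C-7.
This places the hydroxyl at C-2; two bromo groups at C-8; a chloro group at C-2.
The substituents are ordered alphabetically, ignoring any di-/tri- multipliers.
Assembling the pieces gives 8,8-dibromo-2-chlorooctan-2-ol.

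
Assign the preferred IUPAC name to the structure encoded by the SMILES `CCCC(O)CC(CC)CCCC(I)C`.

The longest chain bearing the –OH group is 11 carbons long (undecane).
An alcohol (–OH) is the principal characteristic group, giving the suffix -ol.
Number the chain so that numbering from this end puts the hydroxyl group at C-4 rather than C-8.
That gives the hydroxyl at C-4; an ethyl group at C-6; an iodo group at C-10.
Prefixes are listed alphabetically: ethyl, iodo.
Putting it together: 6-ethyl-10-iodoundecan-4-ol.

6-ethyl-10-iodoundecan-4-ol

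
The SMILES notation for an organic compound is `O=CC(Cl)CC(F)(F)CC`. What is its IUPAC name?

Counting along the main chain through the –CHO group gives 6 carbons: the parent is hexane.
An aldehyde (terminal –CHO) is the principal characteristic group, giving the suffix -al.
Number the chain so that the aldehyde carbon is C-1 by definition.
That gives a chloro group at C-2; two fluoro groups at C-4.
The substituents are ordered alphabetically, ignoring any di-/tri- multipliers.
The name is 2-chloro-4,4-difluorohexanal.

2-chloro-4,4-difluorohexanal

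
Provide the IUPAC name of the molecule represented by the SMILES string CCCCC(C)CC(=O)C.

4-methyloctan-2-one

The longest chain bearing the carbonyl is 8 carbons long (octane).
The principal characteristic group is a ketone (C=O on an internal carbon), named with the suffix -one.
Choose the numbering such that numbering from this end puts the carbonyl group at C-2 rather than C-7.
That gives the carbonyl at C-2; a methyl group at C-4.
The name is 4-methyloctan-2-one.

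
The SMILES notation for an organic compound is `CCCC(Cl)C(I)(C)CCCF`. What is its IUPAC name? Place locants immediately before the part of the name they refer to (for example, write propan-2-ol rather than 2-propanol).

The parent chain contains 8 carbons (octane).
Choose the numbering such that the substituent locant set {1,4,4,5} is lower than {4,5,5,8} at the first point of difference.
That gives a chloro group at C-5; a fluoro group at C-1; an iodo group at C-4; a methyl group at C-4.
Prefixes are listed alphabetically: chloro, fluoro, iodo, methyl.
Assembling the pieces gives 5-chloro-1-fluoro-4-iodo-4-methyloctane.

5-chloro-1-fluoro-4-iodo-4-methyloctane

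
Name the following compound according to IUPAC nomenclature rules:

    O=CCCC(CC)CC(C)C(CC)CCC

The longest chain bearing the –CHO group is 10 carbons long (decane).
The highest-priority functional group is an aldehyde (terminal –CHO), so the name ends in -al.
Number the chain so that the aldehyde carbon is C-1 by definition.
That gives ethyl groups at C-4 and C-7; a methyl group at C-6.
Prefixes are listed alphabetically: ethyl, methyl.
Assembling the pieces gives 4,7-diethyl-6-methyldecanal.

4,7-diethyl-6-methyldecanal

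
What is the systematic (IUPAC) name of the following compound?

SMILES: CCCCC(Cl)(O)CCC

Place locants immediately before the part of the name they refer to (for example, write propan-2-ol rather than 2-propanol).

4-chlorooctan-4-ol

Counting along the main chain through the –OH group gives 8 carbons: the parent is octane.
The principal characteristic group is an alcohol (–OH), named with the suffix -ol.
Choose the numbering such that numbering from this end puts the hydroxyl group at C-4 rather than C-5.
With this numbering: the hydroxyl at C-4; a chloro group at C-4.
Assembling the pieces gives 4-chlorooctan-4-ol.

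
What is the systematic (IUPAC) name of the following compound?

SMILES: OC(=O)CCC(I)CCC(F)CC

The longest chain bearing the –COOH group is 9 carbons long (nonane).
The highest-priority functional group is a carboxylic acid (terminal –COOH), so the name ends in -oic acid.
Choose the numbering such that the carboxylic acid carbon is C-1 by definition.
That gives a fluoro group at C-7; an iodo group at C-4.
The substituents are ordered alphabetically, ignoring any di-/tri- multipliers.
Assembling the pieces gives 7-fluoro-4-iodononanoic acid.

7-fluoro-4-iodononanoic acid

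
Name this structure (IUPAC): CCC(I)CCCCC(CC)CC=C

4-ethyl-9-iodoundec-1-ene

Counting along the main chain through the multiple bond gives 11 carbons: the parent is undecane.
A C=C double bond in the chain gives the infix -ene-.
Choose the numbering such that numbering from this end puts the double bond at C-1 rather than C-10.
That gives the double bond between C-1 and C-2; an ethyl group at C-4; an iodo group at C-9.
The substituents are ordered alphabetically, ignoring any di-/tri- multipliers.
Assembling the pieces gives 4-ethyl-9-iodoundec-1-ene.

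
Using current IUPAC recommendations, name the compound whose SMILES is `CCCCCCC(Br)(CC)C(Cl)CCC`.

The parent chain contains 11 carbons (undecane).
Number the chain so that the substituent locant set {4,5,5} is lower than {7,7,8} at the first point of difference.
That gives a bromo group at C-5; a chloro group at C-4; an ethyl group at C-5.
The substituents are ordered alphabetically, ignoring any di-/tri- multipliers.
The name is 5-bromo-4-chloro-5-ethylundecane.

5-bromo-4-chloro-5-ethylundecane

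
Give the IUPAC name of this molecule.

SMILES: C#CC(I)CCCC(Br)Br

7,7-dibromo-3-iodohept-1-yne

The longest chain bearing the multiple bond is 7 carbons long (heptane).
A C≡C triple bond in the chain gives the infix -yne-.
Choose the numbering such that numbering from this end puts the triple bond at C-1 rather than C-6.
This places the triple bond between C-1 and C-2; two bromo groups at C-7; an iodo group at C-3.
Prefixes are listed alphabetically: bromo, iodo.
Putting it together: 7,7-dibromo-3-iodohept-1-yne.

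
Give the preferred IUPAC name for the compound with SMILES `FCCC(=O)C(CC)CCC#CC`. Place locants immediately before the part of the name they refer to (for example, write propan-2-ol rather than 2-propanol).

4-ethyl-1-fluoronon-7-yn-3-one

Counting along the main chain through the carbonyl and the multiple bond gives 9 carbons: the parent is nonane.
The principal characteristic group is a ketone (C=O on an internal carbon), named with the suffix -one.
A C≡C triple bond in the chain gives the infix -yne-.
Number the chain so that numbering from this end puts the carbonyl group at C-3 rather than C-7.
That gives the carbonyl at C-3; the triple bond between C-7 and C-8; an ethyl group at C-4; a fluoro group at C-1.
Substituent prefixes are cited in alphabetical order (multiplying prefixes like di-/tri- are ignored for ordering).
Assembling the pieces gives 4-ethyl-1-fluoronon-7-yn-3-one.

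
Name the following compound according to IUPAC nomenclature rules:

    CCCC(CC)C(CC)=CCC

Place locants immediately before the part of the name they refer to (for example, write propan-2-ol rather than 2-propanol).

4,5-diethyloct-3-ene

Counting along the main chain through the multiple bond gives 8 carbons: the parent is octane.
There is one C=C double bond, indicated by the ending -ene.
Choose the numbering such that numbering from this end puts the double bond at C-3 rather than C-5.
That gives the double bond between C-3 and C-4; ethyl groups at C-4 and C-5.
The name is 4,5-diethyloct-3-ene.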